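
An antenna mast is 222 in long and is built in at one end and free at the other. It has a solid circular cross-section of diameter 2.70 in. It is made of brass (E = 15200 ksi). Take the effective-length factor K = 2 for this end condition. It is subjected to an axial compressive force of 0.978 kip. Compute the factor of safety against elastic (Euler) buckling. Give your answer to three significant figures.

I = πd⁴/64 = π×2.70⁴/64 = 2.609 in⁴
Effective length L_e = K·L = 2 × 222 = 444.0 in
P_cr = π²EI / L_e² = π² × 15200×10³ × 2.609 / 444.0² = 1.985×10^3 lb
Factor of safety n = P_cr / P = 1.9852 / 0.978 = 2.03

n ≈ 2.03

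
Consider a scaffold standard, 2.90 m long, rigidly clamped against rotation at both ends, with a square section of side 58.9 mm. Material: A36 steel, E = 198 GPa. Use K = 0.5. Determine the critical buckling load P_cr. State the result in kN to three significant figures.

I = a⁴/12 = 58.9⁴/12 = 1.003×10^6 mm⁴
I = 1.003×10^6 mm⁴ = 1.003×10^-6 m⁴
Effective length L_e = K·L = 0.5 × 2.90 = 1.450 m
P_cr = π²EI / L_e² = π² × 198×10⁹ × 1.003×10^-6 / 1.450² = 9.322×10^5 N

P_cr ≈ 932 kN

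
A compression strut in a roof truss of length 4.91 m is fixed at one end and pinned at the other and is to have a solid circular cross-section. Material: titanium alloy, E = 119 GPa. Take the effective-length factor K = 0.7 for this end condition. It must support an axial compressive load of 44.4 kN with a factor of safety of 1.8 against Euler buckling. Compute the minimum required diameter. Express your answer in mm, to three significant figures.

Required P_cr = n·P = 1.8 × 44.4 = 79.92 kN
L_e = K·L = 0.7 × 4.91 = 3.437 m
Required I = P_cr·L_e²/(π²E) = 7.992×10^4 × 3.437² / (π² × 1.19×10^11) = 8.038×10^-7 m⁴
I_req = 8.038×10^5 mm⁴
Solid circle: I = πd⁴/64  ⇒  d = (64I/π)^(1/4) = (64×8.038×10^5/π)^(1/4) = 63.6 mm

d ≈ 63.6 mm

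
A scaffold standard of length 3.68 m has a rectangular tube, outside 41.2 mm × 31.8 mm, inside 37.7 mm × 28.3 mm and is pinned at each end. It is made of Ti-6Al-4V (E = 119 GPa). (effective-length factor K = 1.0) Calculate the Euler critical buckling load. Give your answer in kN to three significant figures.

P_cr ≈ 3.40 kN

Weak-axis I_min = (h_o·b_o³ − h_i·b_i³)/12 with b_o = 31.8, b_i = 28.30 mm (shorter outer/inner sides).
I_min = (41.2×31.8³ − 37.70×28.30³)/12 = 3.920×10^4 mm⁴
I = 3.920×10^4 mm⁴ = 3.920×10^-8 m⁴
Effective length L_e = K·L = 1 × 3.68 = 3.680 m
P_cr = π²EI / L_e² = π² × 119×10⁹ × 3.920×10^-8 / 3.680² = 3.400×10^3 N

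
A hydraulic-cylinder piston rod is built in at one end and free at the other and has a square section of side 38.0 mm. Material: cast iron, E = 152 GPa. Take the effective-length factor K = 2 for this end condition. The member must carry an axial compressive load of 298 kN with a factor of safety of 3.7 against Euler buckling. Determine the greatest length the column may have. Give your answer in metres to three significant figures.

L_max ≈ 0.243 m

I = a⁴/12 = 38.0⁴/12 = 1.738×10^5 mm⁴
I = 1.738×10^-7 m⁴
Required critical load P_cr = n·P = 3.7 × 298 = 1103 kN = 1.103×10^6 N
From P_cr = π²EI/(K·L)²:  L = (1/K)·√(π²EI/P_cr) = (1/2)·√(π²×1.52×10^11×1.738×10^-7/1.103×10^6)
L = 0.243 m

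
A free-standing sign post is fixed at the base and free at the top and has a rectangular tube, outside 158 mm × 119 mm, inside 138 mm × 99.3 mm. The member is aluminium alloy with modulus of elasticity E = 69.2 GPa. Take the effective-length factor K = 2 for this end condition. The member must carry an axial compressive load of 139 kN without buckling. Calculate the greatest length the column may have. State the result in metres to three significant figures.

L_max ≈ 3.66 m

Weak-axis I_min = (h_o·b_o³ − h_i·b_i³)/12 with b_o = 119, b_i = 99.30 mm (shorter outer/inner sides).
I_min = (158×119³ − 138.0×99.30³)/12 = 1.093×10^7 mm⁴
I = 1.093×10^-5 m⁴
At the buckling limit P_cr = P = 1.390×10^5 N
From P_cr = π²EI/(K·L)²:  L = (1/K)·√(π²EI/P_cr) = (1/2)·√(π²×6.92×10^10×1.093×10^-5/1.390×10^5)
L = 3.66 m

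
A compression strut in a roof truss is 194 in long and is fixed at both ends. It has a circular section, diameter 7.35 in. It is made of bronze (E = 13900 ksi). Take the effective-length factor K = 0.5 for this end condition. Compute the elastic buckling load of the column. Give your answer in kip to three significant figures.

P_cr ≈ 2090 kip

I = πd⁴/64 = π×7.35⁴/64 = 143.3 in⁴
Effective length L_e = K·L = 0.5 × 194 = 97.00 in
P_cr = π²EI / L_e² = π² × 13900×10³ × 143.3 / 97.00² = 2.089×10^6 lb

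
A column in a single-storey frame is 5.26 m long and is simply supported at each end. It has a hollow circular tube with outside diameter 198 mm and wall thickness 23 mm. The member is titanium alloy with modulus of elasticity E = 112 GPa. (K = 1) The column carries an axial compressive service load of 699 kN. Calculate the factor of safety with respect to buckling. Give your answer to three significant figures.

n ≈ 2.81

Inner diameter d_i = 198 − 2×23 = 152.0 mm
I = π(d_o⁴ − d_i⁴)/64 = π(198⁴ − 152.0⁴)/64 = 4.924×10^7 mm⁴
I = 4.924×10^7 mm⁴ = 4.924×10^-5 m⁴
Effective length L_e = K·L = 1 × 5.26 = 5.260 m
P_cr = π²EI / L_e² = π² × 112×10⁹ × 4.924×10^-5 / 5.260² = 1.967×10^6 N
Factor of safety n = P_cr / P = 1967.4 / 699 = 2.81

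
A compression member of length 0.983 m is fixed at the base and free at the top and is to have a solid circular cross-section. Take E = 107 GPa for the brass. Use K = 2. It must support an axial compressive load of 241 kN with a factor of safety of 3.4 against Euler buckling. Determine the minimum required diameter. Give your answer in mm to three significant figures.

d ≈ 88.4 mm

Required P_cr = n·P = 3.4 × 241 = 819.4 kN
L_e = K·L = 2 × 0.983 = 1.966 m
Required I = P_cr·L_e²/(π²E) = 8.194×10^5 × 1.966² / (π² × 1.07×10^11) = 2.999×10^-6 m⁴
I_req = 2.999×10^6 mm⁴
Solid circle: I = πd⁴/64  ⇒  d = (64I/π)^(1/4) = (64×2.999×10^6/π)^(1/4) = 88.4 mm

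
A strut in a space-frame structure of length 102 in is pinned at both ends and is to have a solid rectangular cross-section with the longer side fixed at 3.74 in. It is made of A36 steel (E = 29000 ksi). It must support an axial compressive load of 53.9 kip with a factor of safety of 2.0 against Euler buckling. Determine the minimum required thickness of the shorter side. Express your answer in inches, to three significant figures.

b ≈ 2.33 in

Required P_cr = n·P = 2.0 × 53.9 = 107.8 kip
L_e = K·L = 1 × 102 = 102.0 in
Required I = P_cr·L_e²/(π²E) = 1.078×10^5 × 102.0² / (π² × 2.90×10^7) = 3.919 in⁴
Rectangle, weak axis: I_min = h·b³/12 with h = 3.74 in fixed  ⇒  b = (12I/h)^(1/3) = 2.33 in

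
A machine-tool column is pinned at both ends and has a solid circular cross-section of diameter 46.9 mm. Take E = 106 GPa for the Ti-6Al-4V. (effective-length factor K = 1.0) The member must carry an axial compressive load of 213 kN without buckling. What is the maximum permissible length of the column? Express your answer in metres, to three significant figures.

L_max ≈ 1.08 m

I = πd⁴/64 = π×46.9⁴/64 = 2.375×10^5 mm⁴
I = 2.375×10^-7 m⁴
At the buckling limit P_cr = P = 2.130×10^5 N
From P_cr = π²EI/(K·L)²:  L = (1/K)·√(π²EI/P_cr) = (1/1)·√(π²×1.06×10^11×2.375×10^-7/2.130×10^5)
L = 1.08 m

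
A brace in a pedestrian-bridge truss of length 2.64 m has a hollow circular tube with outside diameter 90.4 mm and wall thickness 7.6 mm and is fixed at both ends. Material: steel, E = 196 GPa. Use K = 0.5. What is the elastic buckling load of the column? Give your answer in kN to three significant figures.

Inner diameter d_i = 90.4 − 2×7.6 = 75.20 mm
I = π(d_o⁴ − d_i⁴)/64 = π(90.4⁴ − 75.20⁴)/64 = 1.708×10^6 mm⁴
I = 1.708×10^6 mm⁴ = 1.708×10^-6 m⁴
Effective length L_e = K·L = 0.5 × 2.64 = 1.320 m
P_cr = π²EI / L_e² = π² × 196×10⁹ × 1.708×10^-6 / 1.320² = 1.897×10^6 N

P_cr ≈ 1900 kN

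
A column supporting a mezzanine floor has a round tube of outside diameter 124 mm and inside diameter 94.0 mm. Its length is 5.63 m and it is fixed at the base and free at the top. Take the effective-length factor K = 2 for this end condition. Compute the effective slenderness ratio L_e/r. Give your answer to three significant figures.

λ ≈ 289

d_o = 124 mm, d_i = 94.0 mm
I = π(d_o⁴ − d_i⁴)/64 = π(124⁴ − 94.00⁴)/64 = 7.773×10^6 mm⁴
A = 5.137×10^3 mm²;  r_min = √(I/A) = √(7.773×10^6/5.137×10^3) = 38.90 mm
L_e = K·L = 2 × 5.63 m = 11.26 m = 11260 mm
λ = L_e / r_min = 11260 / 38.90 = 289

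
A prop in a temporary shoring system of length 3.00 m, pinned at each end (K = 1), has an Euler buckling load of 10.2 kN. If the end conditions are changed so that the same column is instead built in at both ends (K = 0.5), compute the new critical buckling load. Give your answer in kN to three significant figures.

P_cr ≈ 40.8 kN

P_cr ∝ 1/K², so P_cr,new = P_cr,old × (K_old/K_new)² = 10.2 × (1/0.5)²
= 10.2 × 4.000 = 40.8 kN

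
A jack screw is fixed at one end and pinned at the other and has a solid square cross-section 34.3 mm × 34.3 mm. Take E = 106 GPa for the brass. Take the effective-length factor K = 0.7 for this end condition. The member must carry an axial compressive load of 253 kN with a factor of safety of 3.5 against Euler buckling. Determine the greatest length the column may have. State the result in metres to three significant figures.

I = a⁴/12 = 34.3⁴/12 = 1.153×10^5 mm⁴
I = 1.153×10^-7 m⁴
Required critical load P_cr = n·P = 3.5 × 253 = 885.5 kN = 8.855×10^5 N
From P_cr = π²EI/(K·L)²:  L = (1/K)·√(π²EI/P_cr) = (1/0.7)·√(π²×1.06×10^11×1.153×10^-7/8.855×10^5)
L = 0.527 m

L_max ≈ 0.527 m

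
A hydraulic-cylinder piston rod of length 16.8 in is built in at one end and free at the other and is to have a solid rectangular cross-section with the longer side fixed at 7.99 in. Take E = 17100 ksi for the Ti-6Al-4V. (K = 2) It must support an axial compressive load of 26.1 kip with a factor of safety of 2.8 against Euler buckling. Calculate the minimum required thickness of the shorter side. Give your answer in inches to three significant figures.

Required P_cr = n·P = 2.8 × 26.1 = 73.08 kip
L_e = K·L = 2 × 16.8 = 33.60 in
Required I = P_cr·L_e²/(π²E) = 7.308×10^4 × 33.60² / (π² × 1.71×10^7) = 0.4889 in⁴
Rectangle, weak axis: I_min = h·b³/12 with h = 7.99 in fixed  ⇒  b = (12I/h)^(1/3) = 0.902 in

b ≈ 0.902 in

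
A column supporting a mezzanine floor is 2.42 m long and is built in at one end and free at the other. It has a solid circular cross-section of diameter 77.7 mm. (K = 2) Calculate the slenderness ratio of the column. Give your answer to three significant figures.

For a solid circle r = d/4 = 77.7/4 = 19.42 mm
L_e = K·L = 2 × 2.42 m = 4.840 m = 4840.0 mm
λ = L_e / r_min = 4840.0 / 19.42 = 249

λ ≈ 249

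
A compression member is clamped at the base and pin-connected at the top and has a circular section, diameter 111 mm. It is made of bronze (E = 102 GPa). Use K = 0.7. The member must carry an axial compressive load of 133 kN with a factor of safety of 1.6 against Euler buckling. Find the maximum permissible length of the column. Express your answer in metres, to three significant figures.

I = πd⁴/64 = π×111⁴/64 = 7.452×10^6 mm⁴
I = 7.452×10^-6 m⁴
Required critical load P_cr = n·P = 1.6 × 133 = 212.8 kN = 2.128×10^5 N
From P_cr = π²EI/(K·L)²:  L = (1/K)·√(π²EI/P_cr) = (1/0.7)·√(π²×1.02×10^11×7.452×10^-6/2.128×10^5)
L = 8.48 m

L_max ≈ 8.48 m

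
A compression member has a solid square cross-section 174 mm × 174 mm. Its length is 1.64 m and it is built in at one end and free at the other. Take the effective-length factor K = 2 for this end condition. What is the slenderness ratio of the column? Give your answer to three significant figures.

For a square r = a/√12 = 174/√12 = 50.23 mm
L_e = K·L = 2 × 1.64 m = 3.280 m = 3280.0 mm
λ = L_e / r_min = 3280.0 / 50.23 = 65.3

λ ≈ 65.3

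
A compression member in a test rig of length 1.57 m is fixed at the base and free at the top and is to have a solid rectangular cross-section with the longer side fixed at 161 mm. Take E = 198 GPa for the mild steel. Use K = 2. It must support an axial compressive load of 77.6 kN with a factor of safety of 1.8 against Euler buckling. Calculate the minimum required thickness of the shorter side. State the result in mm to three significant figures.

Required P_cr = n·P = 1.8 × 77.6 = 139.7 kN
L_e = K·L = 2 × 1.57 = 3.140 m
Required I = P_cr·L_e²/(π²E) = 1.397×10^5 × 3.140² / (π² × 1.98×10^11) = 7.047×10^-7 m⁴
I_req = 7.047×10^5 mm⁴
Rectangle, weak axis: I_min = h·b³/12 with h = 161 mm fixed  ⇒  b = (12I/h)^(1/3) = 37.5 mm

b ≈ 37.5 mm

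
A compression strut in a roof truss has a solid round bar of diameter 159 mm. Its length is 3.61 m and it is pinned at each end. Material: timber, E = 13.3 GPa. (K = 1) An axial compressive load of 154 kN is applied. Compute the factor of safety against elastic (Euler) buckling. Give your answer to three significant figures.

I = πd⁴/64 = π×159⁴/64 = 3.137×10^7 mm⁴
I = 3.137×10^7 mm⁴ = 3.137×10^-5 m⁴
Effective length L_e = K·L = 1 × 3.61 = 3.610 m
P_cr = π²EI / L_e² = π² × 13.3×10⁹ × 3.137×10^-5 / 3.610² = 3.160×10^5 N
Factor of safety n = P_cr / P = 316.01 / 154 = 2.05

n ≈ 2.05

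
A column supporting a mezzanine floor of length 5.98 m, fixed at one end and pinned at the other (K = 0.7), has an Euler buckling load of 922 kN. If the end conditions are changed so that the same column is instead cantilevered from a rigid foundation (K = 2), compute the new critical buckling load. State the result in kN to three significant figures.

P_cr ≈ 113 kN

P_cr ∝ 1/K², so P_cr,new = P_cr,old × (K_old/K_new)² = 922 × (0.7/2)²
= 922 × 0.1225 = 113 kN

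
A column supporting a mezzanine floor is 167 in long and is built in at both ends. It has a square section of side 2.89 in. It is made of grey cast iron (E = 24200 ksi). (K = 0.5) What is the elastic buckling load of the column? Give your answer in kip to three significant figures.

I = a⁴/12 = 2.89⁴/12 = 5.813 in⁴
Effective length L_e = K·L = 0.5 × 167 = 83.50 in
P_cr = π²EI / L_e² = π² × 24200×10³ × 5.813 / 83.50² = 1.991×10^5 lb

P_cr ≈ 199 kip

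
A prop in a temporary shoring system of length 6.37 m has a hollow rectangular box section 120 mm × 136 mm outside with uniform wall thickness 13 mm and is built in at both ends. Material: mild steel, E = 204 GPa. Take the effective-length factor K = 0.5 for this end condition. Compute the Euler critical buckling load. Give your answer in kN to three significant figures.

Inner dimensions: h_i = 136 − 2×13 = 110.0 mm, b_i = 120 − 2×13 = 94.00 mm
Weak-axis I_min = (h_o·b_o³ − h_i·b_i³)/12 with b_o = 120, b_i = 94.00 mm (shorter outer/inner sides).
I_min = (136×120³ − 110.0×94.00³)/12 = 1.197×10^7 mm⁴
I = 1.197×10^7 mm⁴ = 1.197×10^-5 m⁴
Effective length L_e = K·L = 0.5 × 6.37 = 3.185 m
P_cr = π²EI / L_e² = π² × 204×10⁹ × 1.197×10^-5 / 3.185² = 2.376×10^6 N

P_cr ≈ 2380 kN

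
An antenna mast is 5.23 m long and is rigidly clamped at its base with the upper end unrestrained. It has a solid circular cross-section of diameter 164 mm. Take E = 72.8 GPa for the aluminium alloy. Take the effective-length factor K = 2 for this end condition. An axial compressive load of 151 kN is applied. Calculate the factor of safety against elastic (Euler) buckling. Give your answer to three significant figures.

I = πd⁴/64 = π×164⁴/64 = 3.551×10^7 mm⁴
I = 3.551×10^7 mm⁴ = 3.551×10^-5 m⁴
Effective length L_e = K·L = 2 × 5.23 = 10.46 m
P_cr = π²EI / L_e² = π² × 72.8×10⁹ × 3.551×10^-5 / 10.46² = 2.332×10^5 N
Factor of safety n = P_cr / P = 233.19 / 151 = 1.54

n ≈ 1.54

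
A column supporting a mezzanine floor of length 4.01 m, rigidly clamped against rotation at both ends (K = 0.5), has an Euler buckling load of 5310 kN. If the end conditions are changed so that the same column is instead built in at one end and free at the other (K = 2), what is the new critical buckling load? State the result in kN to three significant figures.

P_cr ∝ 1/K², so P_cr,new = P_cr,old × (K_old/K_new)² = 5310 × (0.5/2)²
= 5310 × 0.06250 = 332 kN

P_cr ≈ 332 kN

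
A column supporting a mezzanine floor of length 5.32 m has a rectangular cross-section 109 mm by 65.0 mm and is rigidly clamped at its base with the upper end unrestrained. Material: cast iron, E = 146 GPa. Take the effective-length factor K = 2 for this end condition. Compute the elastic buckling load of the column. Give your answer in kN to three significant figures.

P_cr ≈ 31.8 kN

Buckling occurs about the weak axis: I_min = h·b³/12 with b = 65.0 mm (the shorter side).
I_min = 109×65.0³/12 = 2.495×10^6 mm⁴
I = 2.495×10^6 mm⁴ = 2.495×10^-6 m⁴
Effective length L_e = K·L = 2 × 5.32 = 10.64 m
P_cr = π²EI / L_e² = π² × 146×10⁹ × 2.495×10^-6 / 10.64² = 3.175×10^4 N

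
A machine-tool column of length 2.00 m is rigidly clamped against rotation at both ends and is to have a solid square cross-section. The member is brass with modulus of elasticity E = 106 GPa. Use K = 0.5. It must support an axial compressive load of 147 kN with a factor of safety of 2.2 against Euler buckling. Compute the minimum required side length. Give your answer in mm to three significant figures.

a ≈ 43.9 mm

Required P_cr = n·P = 2.2 × 147 = 323.4 kN
L_e = K·L = 0.5 × 2.00 = 1.000 m
Required I = P_cr·L_e²/(π²E) = 3.234×10^5 × 1.000² / (π² × 1.06×10^11) = 3.091×10^-7 m⁴
I_req = 3.091×10^5 mm⁴
Solid square: I = a⁴/12  ⇒  a = (12I)^(1/4) = (12×3.091×10^5)^(1/4) = 43.9 mm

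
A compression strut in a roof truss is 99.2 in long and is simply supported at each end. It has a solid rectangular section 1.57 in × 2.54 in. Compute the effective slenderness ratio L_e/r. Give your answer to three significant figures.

λ ≈ 219

For a rectangle r_min = b/√12 = 1.57/√12 = 0.4532 in
L_e = K·L = 1 × 99.2 = 99.20 in
λ = L_e / r_min = 99.200 / 0.4532 = 219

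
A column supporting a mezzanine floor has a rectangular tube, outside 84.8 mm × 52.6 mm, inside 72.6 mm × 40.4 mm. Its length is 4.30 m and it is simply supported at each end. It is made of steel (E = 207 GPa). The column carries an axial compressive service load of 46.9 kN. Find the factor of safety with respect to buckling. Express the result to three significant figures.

n ≈ 1.48

Weak-axis I_min = (h_o·b_o³ − h_i·b_i³)/12 with b_o = 52.6, b_i = 40.40 mm (shorter outer/inner sides).
I_min = (84.8×52.6³ − 72.60×40.40³)/12 = 6.295×10^5 mm⁴
I = 6.295×10^5 mm⁴ = 6.295×10^-7 m⁴
Effective length L_e = K·L = 1 × 4.30 = 4.300 m
P_cr = π²EI / L_e² = π² × 207×10⁹ × 6.295×10^-7 / 4.300² = 6.955×10^4 N
Factor of safety n = P_cr / P = 69.554 / 46.9 = 1.48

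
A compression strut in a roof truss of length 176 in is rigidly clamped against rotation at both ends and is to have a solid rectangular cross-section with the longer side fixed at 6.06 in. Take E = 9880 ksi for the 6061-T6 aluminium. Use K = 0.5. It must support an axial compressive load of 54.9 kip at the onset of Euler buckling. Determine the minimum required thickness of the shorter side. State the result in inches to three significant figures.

L_e = K·L = 0.5 × 176 = 88.00 in
Required I = P_cr·L_e²/(π²E) = 5.490×10^4 × 88.00² / (π² × 9.88×10^6) = 4.360 in⁴
Rectangle, weak axis: I_min = h·b³/12 with h = 6.06 in fixed  ⇒  b = (12I/h)^(1/3) = 2.05 in

b ≈ 2.05 in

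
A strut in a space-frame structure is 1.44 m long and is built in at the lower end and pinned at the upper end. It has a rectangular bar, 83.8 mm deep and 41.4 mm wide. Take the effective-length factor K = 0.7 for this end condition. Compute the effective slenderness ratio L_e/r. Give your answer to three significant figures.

Buckling occurs about the weak axis: I_min = h·b³/12 with b = 41.4 mm (the shorter side).
I_min = 83.8×41.4³/12 = 4.955×10^5 mm⁴
A = 3.469×10^3 mm²;  r_min = √(I/A) = √(4.955×10^5/3.469×10^3) = 11.95 mm
L_e = K·L = 0.7 × 1.44 m = 1.008 m = 1008.0 mm
λ = L_e / r_min = 1008.0 / 11.95 = 84.3

λ ≈ 84.3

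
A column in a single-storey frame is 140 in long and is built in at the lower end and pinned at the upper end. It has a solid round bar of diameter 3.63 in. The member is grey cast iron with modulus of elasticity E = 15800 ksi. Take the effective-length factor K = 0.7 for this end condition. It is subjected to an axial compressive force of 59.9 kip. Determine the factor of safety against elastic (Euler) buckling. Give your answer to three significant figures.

I = πd⁴/64 = π×3.63⁴/64 = 8.523 in⁴
Effective length L_e = K·L = 0.7 × 140 = 98.00 in
P_cr = π²EI / L_e² = π² × 15800×10³ × 8.523 / 98.00² = 1.384×10^5 lb
Factor of safety n = P_cr / P = 138.39 / 59.9 = 2.31

n ≈ 2.31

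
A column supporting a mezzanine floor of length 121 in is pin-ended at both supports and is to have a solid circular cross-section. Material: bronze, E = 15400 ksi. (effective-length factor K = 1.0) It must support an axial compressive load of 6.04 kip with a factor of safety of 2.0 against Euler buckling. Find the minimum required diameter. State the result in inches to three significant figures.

Required P_cr = n·P = 2.0 × 6.04 = 12.08 kip
L_e = K·L = 1 × 121 = 121.0 in
Required I = P_cr·L_e²/(π²E) = 1.208×10^4 × 121.0² / (π² × 1.54×10^7) = 1.164 in⁴
Solid circle: I = πd⁴/64  ⇒  d = (64I/π)^(1/4) = (64×1.164/π)^(1/4) = 2.21 in

d ≈ 2.21 in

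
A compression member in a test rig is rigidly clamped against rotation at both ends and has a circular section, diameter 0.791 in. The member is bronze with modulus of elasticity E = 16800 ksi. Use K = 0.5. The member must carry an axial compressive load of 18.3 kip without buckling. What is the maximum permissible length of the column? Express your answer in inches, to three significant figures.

L_max ≈ 26.4 in

I = πd⁴/64 = π×0.791⁴/64 = 1.922×10^-2 in⁴
At the buckling limit P_cr = P = 1.830×10^4 lb
From P_cr = π²EI/(K·L)²:  L = (1/K)·√(π²EI/P_cr) = (1/0.5)·√(π²×1.68×10^7×1.922×10^-2/1.830×10^4)
L = 26.4 in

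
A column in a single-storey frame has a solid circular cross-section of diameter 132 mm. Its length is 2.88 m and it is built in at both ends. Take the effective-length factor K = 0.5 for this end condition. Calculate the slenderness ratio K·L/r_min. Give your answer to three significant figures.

λ ≈ 43.6

I = πd⁴/64 = π×132⁴/64 = 1.490×10^7 mm⁴
A = 1.368×10^4 mm²;  r_min = √(I/A) = √(1.490×10^7/1.368×10^4) = 33.00 mm
L_e = K·L = 0.5 × 2.88 m = 1.440 m = 1440.0 mm
λ = L_e / r_min = 1440.0 / 33.00 = 43.6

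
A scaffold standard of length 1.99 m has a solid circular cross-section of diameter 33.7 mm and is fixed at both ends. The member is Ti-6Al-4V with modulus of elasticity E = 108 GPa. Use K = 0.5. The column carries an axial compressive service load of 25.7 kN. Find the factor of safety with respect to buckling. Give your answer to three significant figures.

I = πd⁴/64 = π×33.7⁴/64 = 6.331×10^4 mm⁴
I = 6.331×10^4 mm⁴ = 6.331×10^-8 m⁴
Effective length L_e = K·L = 0.5 × 1.99 = 0.9950 m
P_cr = π²EI / L_e² = π² × 108×10⁹ × 6.331×10^-8 / 0.9950² = 6.817×10^4 N
Factor of safety n = P_cr / P = 68.166 / 25.7 = 2.65

n ≈ 2.65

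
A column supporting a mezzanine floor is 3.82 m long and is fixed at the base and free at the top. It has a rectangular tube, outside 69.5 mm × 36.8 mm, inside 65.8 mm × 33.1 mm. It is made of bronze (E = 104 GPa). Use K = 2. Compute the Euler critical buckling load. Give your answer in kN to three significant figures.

P_cr ≈ 1.58 kN

Weak-axis I_min = (h_o·b_o³ − h_i·b_i³)/12 with b_o = 36.8, b_i = 33.10 mm (shorter outer/inner sides).
I_min = (69.5×36.8³ − 65.80×33.10³)/12 = 8.978×10^4 mm⁴
I = 8.978×10^4 mm⁴ = 8.978×10^-8 m⁴
Effective length L_e = K·L = 2 × 3.82 = 7.640 m
P_cr = π²EI / L_e² = π² × 104×10⁹ × 8.978×10^-8 / 7.640² = 1.579×10^3 N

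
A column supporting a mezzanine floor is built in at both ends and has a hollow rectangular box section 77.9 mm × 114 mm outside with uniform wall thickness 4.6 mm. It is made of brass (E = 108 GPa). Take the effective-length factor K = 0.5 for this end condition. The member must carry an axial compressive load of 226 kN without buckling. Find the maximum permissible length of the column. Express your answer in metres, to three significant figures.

Inner dimensions: h_i = 114 − 2×4.6 = 104.8 mm, b_i = 77.9 − 2×4.6 = 68.70 mm
Weak-axis I_min = (h_o·b_o³ − h_i·b_i³)/12 with b_o = 77.9, b_i = 68.70 mm (shorter outer/inner sides).
I_min = (114×77.9³ − 104.8×68.70³)/12 = 1.659×10^6 mm⁴
I = 1.659×10^-6 m⁴
At the buckling limit P_cr = P = 2.260×10^5 N
From P_cr = π²EI/(K·L)²:  L = (1/K)·√(π²EI/P_cr) = (1/0.5)·√(π²×1.08×10^11×1.659×10^-6/2.260×10^5)
L = 5.59 m

L_max ≈ 5.59 m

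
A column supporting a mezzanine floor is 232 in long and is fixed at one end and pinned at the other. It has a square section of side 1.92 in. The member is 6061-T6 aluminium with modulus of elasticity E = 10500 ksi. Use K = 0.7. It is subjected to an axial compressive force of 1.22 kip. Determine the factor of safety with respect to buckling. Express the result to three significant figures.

I = a⁴/12 = 1.92⁴/12 = 1.132 in⁴
Effective length L_e = K·L = 0.7 × 232 = 162.4 in
P_cr = π²EI / L_e² = π² × 10500×10³ × 1.132 / 162.4² = 4.450×10^3 lb
Factor of safety n = P_cr / P = 4.4498 / 1.22 = 3.65

n ≈ 3.65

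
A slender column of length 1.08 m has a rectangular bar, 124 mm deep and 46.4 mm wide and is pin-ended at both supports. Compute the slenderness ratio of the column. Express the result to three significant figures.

Buckling occurs about the weak axis: I_min = h·b³/12 with b = 46.4 mm (the shorter side).
I_min = 124×46.4³/12 = 1.032×10^6 mm⁴
A = 5.754×10^3 mm²;  r_min = √(I/A) = √(1.032×10^6/5.754×10^3) = 13.39 mm
L_e = K·L = 1 × 1.08 m = 1.080 m = 1080.0 mm
λ = L_e / r_min = 1080.0 / 13.39 = 80.6

λ ≈ 80.6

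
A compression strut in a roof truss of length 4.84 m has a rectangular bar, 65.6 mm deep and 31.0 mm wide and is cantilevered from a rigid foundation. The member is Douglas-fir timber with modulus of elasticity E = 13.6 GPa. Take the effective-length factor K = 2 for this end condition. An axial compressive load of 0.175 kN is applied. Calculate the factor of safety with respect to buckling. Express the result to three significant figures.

n ≈ 1.33

Buckling occurs about the weak axis: I_min = h·b³/12 with b = 31.0 mm (the shorter side).
I_min = 65.6×31.0³/12 = 1.629×10^5 mm⁴
I = 1.629×10^5 mm⁴ = 1.629×10^-7 m⁴
Effective length L_e = K·L = 2 × 4.84 = 9.680 m
P_cr = π²EI / L_e² = π² × 13.6×10⁹ × 1.629×10^-7 / 9.680² = 233.3 N
Factor of safety n = P_cr / P = 0.23329 / 0.175 = 1.33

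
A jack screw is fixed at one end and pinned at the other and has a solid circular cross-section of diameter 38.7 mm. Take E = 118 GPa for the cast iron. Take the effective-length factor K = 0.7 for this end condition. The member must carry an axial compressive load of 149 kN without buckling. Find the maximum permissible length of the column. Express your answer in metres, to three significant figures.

I = πd⁴/64 = π×38.7⁴/64 = 1.101×10^5 mm⁴
I = 1.101×10^-7 m⁴
At the buckling limit P_cr = P = 1.490×10^5 N
From P_cr = π²EI/(K·L)²:  L = (1/K)·√(π²EI/P_cr) = (1/0.7)·√(π²×1.18×10^11×1.101×10^-7/1.490×10^5)
L = 1.33 m

L_max ≈ 1.33 m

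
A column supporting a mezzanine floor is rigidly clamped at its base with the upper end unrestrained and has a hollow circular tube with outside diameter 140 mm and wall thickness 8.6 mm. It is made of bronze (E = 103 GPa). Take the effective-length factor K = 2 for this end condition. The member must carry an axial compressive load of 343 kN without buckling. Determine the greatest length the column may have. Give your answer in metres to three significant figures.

L_max ≈ 2.39 m

Inner diameter d_i = 140 − 2×8.6 = 122.8 mm
I = π(d_o⁴ − d_i⁴)/64 = π(140⁴ − 122.8⁴)/64 = 7.695×10^6 mm⁴
I = 7.695×10^-6 m⁴
At the buckling limit P_cr = P = 3.430×10^5 N
From P_cr = π²EI/(K·L)²:  L = (1/K)·√(π²EI/P_cr) = (1/2)·√(π²×1.03×10^11×7.695×10^-6/3.430×10^5)
L = 2.39 m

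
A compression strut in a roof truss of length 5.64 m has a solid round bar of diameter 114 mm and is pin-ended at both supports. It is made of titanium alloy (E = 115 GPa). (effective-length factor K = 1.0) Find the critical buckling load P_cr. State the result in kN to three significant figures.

P_cr ≈ 296 kN

I = πd⁴/64 = π×114⁴/64 = 8.291×10^6 mm⁴
I = 8.291×10^6 mm⁴ = 8.291×10^-6 m⁴
Effective length L_e = K·L = 1 × 5.64 = 5.640 m
P_cr = π²EI / L_e² = π² × 115×10⁹ × 8.291×10^-6 / 5.640² = 2.958×10^5 N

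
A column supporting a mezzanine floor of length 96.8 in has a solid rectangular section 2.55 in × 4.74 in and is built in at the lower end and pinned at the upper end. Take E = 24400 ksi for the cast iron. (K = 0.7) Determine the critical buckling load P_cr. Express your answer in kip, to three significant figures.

Buckling occurs about the weak axis: I_min = h·b³/12 with b = 2.55 in (the shorter side).
I_min = 4.74×2.55³/12 = 6.550 in⁴
Effective length L_e = K·L = 0.7 × 96.8 = 67.76 in
P_cr = π²EI / L_e² = π² × 24400×10³ × 6.550 / 67.76² = 3.435×10^5 lb

P_cr ≈ 344 kip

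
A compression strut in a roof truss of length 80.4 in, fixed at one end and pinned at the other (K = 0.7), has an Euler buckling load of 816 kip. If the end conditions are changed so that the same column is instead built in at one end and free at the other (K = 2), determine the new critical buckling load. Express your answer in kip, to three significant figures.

P_cr ≈ 100 kip

P_cr ∝ 1/K², so P_cr,new = P_cr,old × (K_old/K_new)² = 816 × (0.7/2)²
= 816 × 0.1225 = 100 kip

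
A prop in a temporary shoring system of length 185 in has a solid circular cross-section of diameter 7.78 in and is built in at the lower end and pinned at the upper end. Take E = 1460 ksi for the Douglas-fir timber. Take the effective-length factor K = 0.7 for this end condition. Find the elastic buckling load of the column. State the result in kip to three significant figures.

P_cr ≈ 155 kip

I = πd⁴/64 = π×7.78⁴/64 = 179.8 in⁴
Effective length L_e = K·L = 0.7 × 185 = 129.5 in
P_cr = π²EI / L_e² = π² × 1460×10³ × 179.8 / 129.5² = 1.545×10^5 lb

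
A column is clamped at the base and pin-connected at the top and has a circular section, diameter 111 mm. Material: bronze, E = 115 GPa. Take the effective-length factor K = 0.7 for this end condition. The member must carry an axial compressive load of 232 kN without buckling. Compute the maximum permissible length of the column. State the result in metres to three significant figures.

I = πd⁴/64 = π×111⁴/64 = 7.452×10^6 mm⁴
I = 7.452×10^-6 m⁴
At the buckling limit P_cr = P = 2.320×10^5 N
From P_cr = π²EI/(K·L)²:  L = (1/K)·√(π²EI/P_cr) = (1/0.7)·√(π²×1.15×10^11×7.452×10^-6/2.320×10^5)
L = 8.63 m

L_max ≈ 8.63 m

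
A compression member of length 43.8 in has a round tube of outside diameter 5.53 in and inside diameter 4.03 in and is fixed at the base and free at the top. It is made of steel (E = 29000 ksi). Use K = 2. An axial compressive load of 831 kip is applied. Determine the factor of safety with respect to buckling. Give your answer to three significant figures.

d_o = 5.53 in, d_i = 4.03 in
I = π(d_o⁴ − d_i⁴)/64 = π(5.53⁴ − 4.030⁴)/64 = 32.96 in⁴
Effective length L_e = K·L = 2 × 43.8 = 87.60 in
P_cr = π²EI / L_e² = π² × 29000×10³ × 32.96 / 87.60² = 1.229×10^6 lb
Factor of safety n = P_cr / P = 1229.3 / 831 = 1.48

n ≈ 1.48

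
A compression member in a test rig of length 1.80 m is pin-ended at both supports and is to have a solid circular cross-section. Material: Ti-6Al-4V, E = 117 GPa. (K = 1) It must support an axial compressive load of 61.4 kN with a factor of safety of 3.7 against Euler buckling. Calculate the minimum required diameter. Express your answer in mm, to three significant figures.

Required P_cr = n·P = 3.7 × 61.4 = 227.2 kN
L_e = K·L = 1 × 1.80 = 1.800 m
Required I = P_cr·L_e²/(π²E) = 2.272×10^5 × 1.800² / (π² × 1.17×10^11) = 6.374×10^-7 m⁴
I_req = 6.374×10^5 mm⁴
Solid circle: I = πd⁴/64  ⇒  d = (64I/π)^(1/4) = (64×6.374×10^5/π)^(1/4) = 60.0 mm

d ≈ 60.0 mm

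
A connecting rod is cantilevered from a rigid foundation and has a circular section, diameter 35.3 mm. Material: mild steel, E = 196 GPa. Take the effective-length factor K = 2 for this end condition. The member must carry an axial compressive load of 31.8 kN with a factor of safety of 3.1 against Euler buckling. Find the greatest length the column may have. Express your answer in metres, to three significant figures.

I = πd⁴/64 = π×35.3⁴/64 = 7.622×10^4 mm⁴
I = 7.622×10^-8 m⁴
Required critical load P_cr = n·P = 3.1 × 31.8 = 98.58 kN = 9.858×10^4 N
From P_cr = π²EI/(K·L)²:  L = (1/K)·√(π²EI/P_cr) = (1/2)·√(π²×1.96×10^11×7.622×10^-8/9.858×10^4)
L = 0.611 m

L_max ≈ 0.611 m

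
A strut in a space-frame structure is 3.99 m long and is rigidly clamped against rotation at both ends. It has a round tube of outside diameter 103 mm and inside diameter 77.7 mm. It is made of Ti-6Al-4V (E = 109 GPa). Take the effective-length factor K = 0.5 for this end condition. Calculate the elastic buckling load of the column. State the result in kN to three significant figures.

P_cr ≈ 1010 kN

d_o = 103 mm, d_i = 77.7 mm
I = π(d_o⁴ − d_i⁴)/64 = π(103⁴ − 77.70⁴)/64 = 3.736×10^6 mm⁴
I = 3.736×10^6 mm⁴ = 3.736×10^-6 m⁴
Effective length L_e = K·L = 0.5 × 3.99 = 1.995 m
P_cr = π²EI / L_e² = π² × 109×10⁹ × 3.736×10^-6 / 1.995² = 1.010×10^6 N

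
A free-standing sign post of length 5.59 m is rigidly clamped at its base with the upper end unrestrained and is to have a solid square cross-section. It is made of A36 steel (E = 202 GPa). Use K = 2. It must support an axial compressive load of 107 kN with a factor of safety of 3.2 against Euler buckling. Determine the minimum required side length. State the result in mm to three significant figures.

a ≈ 127 mm

Required P_cr = n·P = 3.2 × 107 = 342.4 kN
L_e = K·L = 2 × 5.59 = 11.18 m
Required I = P_cr·L_e²/(π²E) = 3.424×10^5 × 11.18² / (π² × 2.02×10^11) = 2.147×10^-5 m⁴
I_req = 2.147×10^7 mm⁴
Solid square: I = a⁴/12  ⇒  a = (12I)^(1/4) = (12×2.147×10^7)^(1/4) = 127 mm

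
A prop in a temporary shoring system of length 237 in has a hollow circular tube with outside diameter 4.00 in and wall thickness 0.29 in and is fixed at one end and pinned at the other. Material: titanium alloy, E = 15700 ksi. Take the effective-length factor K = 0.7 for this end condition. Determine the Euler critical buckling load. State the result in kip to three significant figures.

Inner diameter d_i = 4.00 − 2×0.29 = 3.420 in
I = π(d_o⁴ − d_i⁴)/64 = π(4.00⁴ − 3.420⁴)/64 = 5.851 in⁴
Effective length L_e = K·L = 0.7 × 237 = 165.9 in
P_cr = π²EI / L_e² = π² × 15700×10³ × 5.851 / 165.9² = 3.294×10^4 lb

P_cr ≈ 32.9 kip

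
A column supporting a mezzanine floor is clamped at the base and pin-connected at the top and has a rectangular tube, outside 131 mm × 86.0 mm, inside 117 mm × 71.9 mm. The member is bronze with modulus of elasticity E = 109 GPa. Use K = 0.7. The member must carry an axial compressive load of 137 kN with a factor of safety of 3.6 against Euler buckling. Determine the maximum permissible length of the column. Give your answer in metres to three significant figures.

Weak-axis I_min = (h_o·b_o³ − h_i·b_i³)/12 with b_o = 86.0, b_i = 71.90 mm (shorter outer/inner sides).
I_min = (131×86.0³ − 117.0×71.90³)/12 = 3.320×10^6 mm⁴
I = 3.320×10^-6 m⁴
Required critical load P_cr = n·P = 3.6 × 137 = 493.2 kN = 4.932×10^5 N
From P_cr = π²EI/(K·L)²:  L = (1/K)·√(π²EI/P_cr) = (1/0.7)·√(π²×1.09×10^11×3.320×10^-6/4.932×10^5)
L = 3.84 m

L_max ≈ 3.84 m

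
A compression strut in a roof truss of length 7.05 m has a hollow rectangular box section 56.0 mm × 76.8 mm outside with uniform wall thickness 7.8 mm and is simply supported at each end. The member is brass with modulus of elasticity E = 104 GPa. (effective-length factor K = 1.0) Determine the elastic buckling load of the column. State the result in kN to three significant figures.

P_cr ≈ 16.3 kN

Inner dimensions: h_i = 76.8 − 2×7.8 = 61.20 mm, b_i = 56.0 − 2×7.8 = 40.40 mm
Weak-axis I_min = (h_o·b_o³ − h_i·b_i³)/12 with b_o = 56.0, b_i = 40.40 mm (shorter outer/inner sides).
I_min = (76.8×56.0³ − 61.20×40.40³)/12 = 7.877×10^5 mm⁴
I = 7.877×10^5 mm⁴ = 7.877×10^-7 m⁴
Effective length L_e = K·L = 1 × 7.05 = 7.050 m
P_cr = π²EI / L_e² = π² × 104×10⁹ × 7.877×10^-7 / 7.050² = 1.627×10^4 N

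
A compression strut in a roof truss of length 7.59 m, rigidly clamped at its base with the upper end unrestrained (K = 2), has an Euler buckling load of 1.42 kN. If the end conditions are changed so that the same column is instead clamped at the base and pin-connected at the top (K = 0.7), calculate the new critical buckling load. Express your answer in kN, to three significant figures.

P_cr ≈ 11.6 kN

P_cr ∝ 1/K², so P_cr,new = P_cr,old × (K_old/K_new)² = 1.42 × (2/0.7)²
= 1.42 × 8.163 = 11.6 kN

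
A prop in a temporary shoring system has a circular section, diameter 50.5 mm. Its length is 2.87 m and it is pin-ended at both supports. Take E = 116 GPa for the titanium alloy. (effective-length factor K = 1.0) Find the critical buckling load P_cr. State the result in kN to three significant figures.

I = πd⁴/64 = π×50.5⁴/64 = 3.193×10^5 mm⁴
I = 3.193×10^5 mm⁴ = 3.193×10^-7 m⁴
Effective length L_e = K·L = 1 × 2.87 = 2.870 m
P_cr = π²EI / L_e² = π² × 116×10⁹ × 3.193×10^-7 / 2.870² = 4.437×10^4 N

P_cr ≈ 44.4 kN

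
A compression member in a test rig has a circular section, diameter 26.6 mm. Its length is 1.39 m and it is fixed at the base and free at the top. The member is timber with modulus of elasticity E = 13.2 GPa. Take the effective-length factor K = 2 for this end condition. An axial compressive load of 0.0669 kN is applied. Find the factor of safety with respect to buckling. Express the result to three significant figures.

I = πd⁴/64 = π×26.6⁴/64 = 2.458×10^4 mm⁴
I = 2.458×10^4 mm⁴ = 2.458×10^-8 m⁴
Effective length L_e = K·L = 2 × 1.39 = 2.780 m
P_cr = π²EI / L_e² = π² × 13.2×10⁹ × 2.458×10^-8 / 2.780² = 414.3 N
Factor of safety n = P_cr / P = 0.41427 / 0.0669 = 6.19

n ≈ 6.19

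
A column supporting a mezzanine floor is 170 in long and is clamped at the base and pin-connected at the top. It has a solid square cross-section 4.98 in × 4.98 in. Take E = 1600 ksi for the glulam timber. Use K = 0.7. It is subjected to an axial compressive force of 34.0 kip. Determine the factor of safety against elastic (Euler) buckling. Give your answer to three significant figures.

I = a⁴/12 = 4.98⁴/12 = 51.25 in⁴
Effective length L_e = K·L = 0.7 × 170 = 119.0 in
P_cr = π²EI / L_e² = π² × 1600×10³ × 51.25 / 119.0² = 5.716×10^4 lb
Factor of safety n = P_cr / P = 57.156 / 34.0 = 1.68

n ≈ 1.68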